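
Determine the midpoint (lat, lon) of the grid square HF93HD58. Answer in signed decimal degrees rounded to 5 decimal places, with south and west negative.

-36.83958, -21.37083

Field H=7, F=5: +7·20° lon, +5·10° lat → SW at lon -40°, lat -40°.
Square 9, 3: +9·2° lon, +3·1° lat → SW at lon -22°, lat -37°.
Subsquare h=7, d=3: +7·0.0833333° lon, +3·0.0416667° lat → SW at lon -21.4167°, lat -36.875°.
Extended square 5, 8: +5·0.00833333° lon, +8·0.00416667° lat → SW at lon -21.375°, lat -36.8417°.
Cell spans 0.00833333° lon × 0.00416667° lat. Centre is SW corner plus half of each.
latitude -36.83958, longitude -21.37083.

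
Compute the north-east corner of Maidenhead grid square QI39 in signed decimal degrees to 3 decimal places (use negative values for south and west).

Field Q=16, I=8: +16·20° lon, +8·10° lat → SW at lon 140°, lat -10°.
Square 3, 9: +3·2° lon, +9·1° lat → SW at lon 146°, lat -1°.
Cell spans 2° lon × 1° lat. NE corner is SW corner plus one full cell.
latitude 0.000, longitude 148.000.

0.000, 148.000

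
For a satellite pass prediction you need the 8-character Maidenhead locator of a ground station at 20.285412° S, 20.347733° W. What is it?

HG99tr81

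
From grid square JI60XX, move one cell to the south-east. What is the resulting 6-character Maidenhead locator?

Longitude subsquare x = 23; +1 → 24, wraps to 0 = a, carry into square.
Longitude square 6; +1 → 7.
Latitude subsquare x = 23; −1 → 22 = w.

JI70aw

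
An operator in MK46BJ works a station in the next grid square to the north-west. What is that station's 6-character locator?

Longitude subsquare b = 1; −1 → 0 = a.
Latitude subsquare j = 9; +1 → 10 = k.

MK46ak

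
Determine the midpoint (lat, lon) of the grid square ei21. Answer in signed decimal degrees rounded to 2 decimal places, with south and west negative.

Field E=4, I=8: +4·20° lon, +8·10° lat → SW at lon -100°, lat -10°.
Square 2, 1: +2·2° lon, +1·1° lat → SW at lon -96°, lat -9°.
Cell spans 2° lon × 1° lat. Centre is SW corner plus half of each.
latitude -8.50, longitude -95.00.

-8.50, -95.00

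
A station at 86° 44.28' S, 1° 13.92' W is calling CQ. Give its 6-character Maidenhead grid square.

IA93jg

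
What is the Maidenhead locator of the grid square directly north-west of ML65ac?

Longitude subsquare a = 0; −1 → -1, wraps to 23 = x, carry into square.
Longitude square 6; −1 → 5.
Latitude subsquare c = 2; +1 → 3 = d.

ML55xd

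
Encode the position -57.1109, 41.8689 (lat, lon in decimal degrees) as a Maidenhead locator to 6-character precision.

LD02wv

Add 180° to longitude and 90° to latitude: 221.8689, 32.8891.
Field: 221.8689/20 → 11 → L, 32.8891/10 → 3 → D; chars LD.
Square: 1.8689/2 → 0, 2.8891/1 → 2; chars 02.
Subsquare: 1.8689/0.0833333 → 22 → w, 0.8891/0.0416667 → 21 → v; chars wv.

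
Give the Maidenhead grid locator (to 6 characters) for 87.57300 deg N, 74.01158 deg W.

FR27xn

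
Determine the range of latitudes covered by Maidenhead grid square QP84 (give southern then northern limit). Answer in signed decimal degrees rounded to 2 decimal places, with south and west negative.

Field Q=16, P=15: +16·20° lon, +15·10° lat → SW at lon 140°, lat 60°.
Square 8, 4: +8·2° lon, +4·1° lat → SW at lon 156°, lat 64°.
Cell spans 2° lon × 1° lat.
south 64.00, north 65.00.

64.00, 65.00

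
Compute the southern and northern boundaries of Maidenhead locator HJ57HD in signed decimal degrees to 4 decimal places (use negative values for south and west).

7.1250, 7.1667

Field H=7, J=9: +7·20° lon, +9·10° lat → SW at lon -40°, lat 0°.
Square 5, 7: +5·2° lon, +7·1° lat → SW at lon -30°, lat 7°.
Subsquare h=7, d=3: +7·0.0833333° lon, +3·0.0416667° lat → SW at lon -29.4167°, lat 7.125°.
Cell spans 0.0833333° lon × 0.0416667° lat.
south 7.1250, north 7.1667.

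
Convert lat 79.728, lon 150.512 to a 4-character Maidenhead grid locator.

QQ59

Add 180° to longitude and 90° to latitude: 330.51, 169.73.
Field: 330.51/20 → 16 → Q, 169.73/10 → 16 → Q; chars QQ.
Square: 10.51/2 → 5, 9.73/1 → 9; chars 59.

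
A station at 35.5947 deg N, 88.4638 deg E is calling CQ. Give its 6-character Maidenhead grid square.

NM45fo

Shift to the Maidenhead origin (180°W, 90°S): lon 268.4638, lat 125.5947.
Field: 268.4638/20 → 13 → N, 125.5947/10 → 12 → M; chars NM.
Square: 8.4638/2 → 4, 5.5947/1 → 5; chars 45.
Subsquare: 0.4638/0.0833333 → 5 → f, 0.5947/0.0416667 → 14 → o; chars fo.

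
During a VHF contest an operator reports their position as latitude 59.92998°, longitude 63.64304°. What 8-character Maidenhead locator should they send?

Shift to the Maidenhead origin (180°W, 90°S): lon 243.64304, lat 149.92998.
Field: 243.64304/20 → 12 → M, 149.92998/10 → 14 → O; chars MO.
Square: 3.64304/2 → 1, 9.92998/1 → 9; chars 19.
Subsquare: 1.64304/0.0833333 → 19 → t, 0.92998/0.0416667 → 22 → w; chars tw.
Extended square: 0.05971/0.00833333 → 7, 0.01331/0.00416667 → 3; chars 73.

MO19tw73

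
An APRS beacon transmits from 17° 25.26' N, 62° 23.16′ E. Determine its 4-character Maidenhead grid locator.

MK17

Offset from 180°W / 90°S: lon 242.39°, lat 107.42°.
Field: lon ⌊242.39/20⌋ = 12 → M; lat ⌊107.42/10⌋ = 10 → K.
Square: lon ⌊2.39/2⌋ = 1; lat ⌊7.42/1⌋ = 7.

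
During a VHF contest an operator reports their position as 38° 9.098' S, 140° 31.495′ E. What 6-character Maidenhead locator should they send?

Shift to the Maidenhead origin (180°W, 90°S): lon 320.5249, lat 51.8484.
Field: 320.5249/20 → 16 → Q, 51.8484/10 → 5 → F; chars QF.
Square: 0.5249/2 → 0, 1.8484/1 → 1; chars 01.
Subsquare: 0.5249/0.0833333 → 6 → g, 0.8484/0.0416667 → 20 → u; chars gu.

QF01gu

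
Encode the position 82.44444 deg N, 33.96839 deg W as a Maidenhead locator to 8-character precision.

HR32ak36

Offset from 180°W / 90°S: lon 146.03161°, lat 172.44444°.
Field: 146.03161/20 → 7 → H, 172.44444/10 → 17 → R; chars HR.
Square: 6.03161/2 → 3, 2.44444/1 → 2; chars 32.
Subsquare: 0.03161/0.0833333 → 0 → a, 0.44444/0.0416667 → 10 → k; chars ak.
Extended square: 0.03161/0.00833333 → 3, 0.02777/0.00416667 → 6; chars 36.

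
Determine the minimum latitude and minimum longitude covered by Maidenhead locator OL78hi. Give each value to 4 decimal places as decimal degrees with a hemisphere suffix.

28.3333° N, 114.5833° E

Field O=14, L=11: +14·20° lon, +11·10° lat → SW at lon 100°, lat 20°.
Square 7, 8: +7·2° lon, +8·1° lat → SW at lon 114°, lat 28°.
Subsquare h=7, i=8: +7·0.0833333° lon, +8·0.0416667° lat → SW at lon 114.583°, lat 28.3333°.
latitude 28.3333° N, longitude 114.5833° E.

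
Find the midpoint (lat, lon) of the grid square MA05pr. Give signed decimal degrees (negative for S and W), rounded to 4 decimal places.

-84.2708, 61.2917

Field M=12, A=0: +12·20° lon, +0·10° lat → SW at lon 60°, lat -90°.
Square 0, 5: +0·2° lon, +5·1° lat → SW at lon 60°, lat -85°.
Subsquare p=15, r=17: +15·0.0833333° lon, +17·0.0416667° lat → SW at lon 61.25°, lat -84.2917°.
Cell spans 0.0833333° lon × 0.0416667° lat. Centre is SW corner plus half of each.
latitude -84.2708, longitude 61.2917.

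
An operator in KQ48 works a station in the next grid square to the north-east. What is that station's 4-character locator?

KQ59

Longitude square 4; +1 → 5.
Latitude square 8; +1 → 9.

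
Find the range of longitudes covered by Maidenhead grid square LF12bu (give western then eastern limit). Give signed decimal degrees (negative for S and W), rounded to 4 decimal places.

Field L=11, F=5: +11·20° lon, +5·10° lat → SW at lon 40°, lat -40°.
Square 1, 2: +1·2° lon, +2·1° lat → SW at lon 42°, lat -38°.
Subsquare b=1, u=20: +1·0.0833333° lon, +20·0.0416667° lat → SW at lon 42.0833°, lat -37.1667°.
Cell spans 0.0833333° lon × 0.0416667° lat.
west 42.0833, east 42.1667.

42.0833, 42.1667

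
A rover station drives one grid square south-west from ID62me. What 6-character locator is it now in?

ID62ld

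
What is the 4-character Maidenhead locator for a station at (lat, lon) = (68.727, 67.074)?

Shift to the Maidenhead origin (180°W, 90°S): lon 247.07, lat 158.73.
Field: lon ⌊247.07/20⌋ = 12 → M; lat ⌊158.73/10⌋ = 15 → P.
Square: lon ⌊7.07/2⌋ = 3; lat ⌊8.73/1⌋ = 8.

MP38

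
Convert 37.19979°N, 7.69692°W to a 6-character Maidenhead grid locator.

Shift to the Maidenhead origin (180°W, 90°S): lon 172.3031, lat 127.1998.
Field: 172.3031/20 → 8 → I, 127.1998/10 → 12 → M; chars IM.
Square: 12.3031/2 → 6, 7.1998/1 → 7; chars 67.
Subsquare: 0.3031/0.0833333 → 3 → d, 0.1998/0.0416667 → 4 → e; chars de.

IM67de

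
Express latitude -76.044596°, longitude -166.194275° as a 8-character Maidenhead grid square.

Add 180° to longitude and 90° to latitude: 13.80572, 13.95540.
Field (20°×10°, letters A–R): 13.80572/20 → 0 → A, 13.95540/10 → 1 → B; chars AB.
Square (2°×1°, digits 0–9): 13.80572/2 → 6, 3.95540/1 → 3; chars 63.
Subsquare (5′×2.5′, letters a–x): 1.80572/0.0833333 → 21 → v, 0.95540/0.0416667 → 22 → w; chars vw.
Extended square (30″×15″, digits 0–9): 0.05572/0.00833333 → 6, 0.03874/0.00416667 → 9; chars 69.

AB63vw69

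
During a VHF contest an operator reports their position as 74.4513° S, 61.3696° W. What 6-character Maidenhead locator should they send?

Add 180° to longitude and 90° to latitude: 118.6304, 15.5487.
Field: lon ⌊118.6304/20⌋ = 5 → F; lat ⌊15.5487/10⌋ = 1 → B.
Square: lon ⌊18.6304/2⌋ = 9; lat ⌊5.5487/1⌋ = 5.
Subsquare: lon ⌊0.6304/0.0833333⌋ = 7 → h; lat ⌊0.5487/0.0416667⌋ = 13 → n.

FB95hn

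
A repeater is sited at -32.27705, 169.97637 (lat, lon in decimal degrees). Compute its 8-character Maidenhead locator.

Add 180° to longitude and 90° to latitude: 349.97637, 57.72295.
Field (20°×10°, letters A–R): 349.97637/20 → 17 → R, 57.72295/10 → 5 → F; chars RF.
Square (2°×1°, digits 0–9): 9.97637/2 → 4, 7.72295/1 → 7; chars 47.
Subsquare (5′×2.5′, letters a–x): 1.97637/0.0833333 → 23 → x, 0.72295/0.0416667 → 17 → r; chars xr.
Extended square (30″×15″, digits 0–9): 0.05970/0.00833333 → 7, 0.01462/0.00416667 → 3; chars 73.

RF47xr73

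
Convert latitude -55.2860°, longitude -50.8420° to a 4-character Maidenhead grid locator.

GD44

Add 180° to longitude and 90° to latitude: 129.16, 34.71.
Field: lon ⌊129.16/20⌋ = 6 → G; lat ⌊34.71/10⌋ = 3 → D.
Square: lon ⌊9.16/2⌋ = 4; lat ⌊4.71/1⌋ = 4.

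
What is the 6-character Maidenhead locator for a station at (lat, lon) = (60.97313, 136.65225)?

PP80hx

Offset from 180°W / 90°S: lon 316.6522°, lat 150.9731°.
Field: lon ⌊316.6522/20⌋ = 15 → P; lat ⌊150.9731/10⌋ = 15 → P.
Square: lon ⌊16.6522/2⌋ = 8; lat ⌊0.9731/1⌋ = 0.
Subsquare: lon ⌊0.6522/0.0833333⌋ = 7 → h; lat ⌊0.9731/0.0416667⌋ = 23 → x.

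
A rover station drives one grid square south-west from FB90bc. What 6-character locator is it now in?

Longitude subsquare b = 1; −1 → 0 = a.
Latitude subsquare c = 2; −1 → 1 = b.

FB90ab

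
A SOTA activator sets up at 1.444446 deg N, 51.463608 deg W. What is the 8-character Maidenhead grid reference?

Shift to the Maidenhead origin (180°W, 90°S): lon 128.53639, lat 91.44445.
Field (20°×10°, letters A–R): lon ⌊128.53639/20⌋ = 6 → G; lat ⌊91.44445/10⌋ = 9 → J.
Square (2°×1°, digits 0–9): lon ⌊8.53639/2⌋ = 4; lat ⌊1.44445/1⌋ = 1.
Subsquare (5′×2.5′, letters a–x): lon ⌊0.53639/0.0833333⌋ = 6 → g; lat ⌊0.44445/0.0416667⌋ = 10 → k.
Extended square (30″×15″, digits 0–9): lon ⌊0.03639/0.00833333⌋ = 4; lat ⌊0.02778/0.00416667⌋ = 6.

GJ41gk46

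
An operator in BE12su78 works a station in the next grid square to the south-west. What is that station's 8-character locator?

BE12su67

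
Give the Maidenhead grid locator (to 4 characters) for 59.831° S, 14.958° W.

ID20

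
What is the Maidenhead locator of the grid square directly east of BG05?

BG15

Longitude square 0; +1 → 1.
The latitude characters are unchanged.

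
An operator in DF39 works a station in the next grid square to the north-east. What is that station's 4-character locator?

DG40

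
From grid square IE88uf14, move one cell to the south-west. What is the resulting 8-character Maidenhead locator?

IE88uf03

Longitude extended square 1; −1 → 0.
Latitude extended square 4; −1 → 3.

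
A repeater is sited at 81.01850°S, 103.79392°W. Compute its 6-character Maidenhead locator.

DA88cx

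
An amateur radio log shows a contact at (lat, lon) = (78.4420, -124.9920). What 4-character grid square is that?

CQ78

Add 180° to longitude and 90° to latitude: 55.01, 168.44.
Field: 55.01/20 → 2 → C, 168.44/10 → 16 → Q; chars CQ.
Square: 15.01/2 → 7, 8.44/1 → 8; chars 78.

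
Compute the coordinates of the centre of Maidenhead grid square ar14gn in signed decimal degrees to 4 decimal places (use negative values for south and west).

84.5625, -177.4583

Field A=0, R=17: +0·20° lon, +17·10° lat → SW at lon -180°, lat 80°.
Square 1, 4: +1·2° lon, +4·1° lat → SW at lon -178°, lat 84°.
Subsquare g=6, n=13: +6·0.0833333° lon, +13·0.0416667° lat → SW at lon -177.5°, lat 84.5417°.
Cell spans 0.0833333° lon × 0.0416667° lat. Centre is SW corner plus half of each.
latitude 84.5625, longitude -177.4583.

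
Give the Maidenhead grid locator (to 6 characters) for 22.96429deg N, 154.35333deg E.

Add 180° to longitude and 90° to latitude: 334.3533, 112.9643.
Field (20°×10°, letters A–R): 334.3533/20 → 16 → Q, 112.9643/10 → 11 → L; chars QL.
Square (2°×1°, digits 0–9): 14.3533/2 → 7, 2.9643/1 → 2; chars 72.
Subsquare (5′×2.5′, letters a–x): 0.3533/0.0833333 → 4 → e, 0.9643/0.0416667 → 23 → x; chars ex.

QL72ex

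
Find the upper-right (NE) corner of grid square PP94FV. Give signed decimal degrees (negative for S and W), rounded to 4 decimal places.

64.9167, 138.5000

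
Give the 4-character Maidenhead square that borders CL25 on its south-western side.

CL14

Longitude square 2; −1 → 1.
Latitude square 5; −1 → 4.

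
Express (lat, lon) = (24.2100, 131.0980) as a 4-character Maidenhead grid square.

Shift to the Maidenhead origin (180°W, 90°S): lon 311.10, lat 114.21.
Field: 311.10/20 → 15 → P, 114.21/10 → 11 → L; chars PL.
Square: 11.10/2 → 5, 4.21/1 → 4; chars 54.

PL54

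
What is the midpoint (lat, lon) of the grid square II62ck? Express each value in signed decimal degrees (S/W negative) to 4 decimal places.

-7.5625, -7.7917

Field I=8, I=8: +8·20° lon, +8·10° lat → SW at lon -20°, lat -10°.
Square 6, 2: +6·2° lon, +2·1° lat → SW at lon -8°, lat -8°.
Subsquare c=2, k=10: +2·0.0833333° lon, +10·0.0416667° lat → SW at lon -7.83333°, lat -7.58333°.
Cell spans 0.0833333° lon × 0.0416667° lat. Centre is SW corner plus half of each.
latitude -7.5625, longitude -7.7917.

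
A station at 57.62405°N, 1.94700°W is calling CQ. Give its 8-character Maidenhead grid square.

Offset from 180°W / 90°S: lon 178.05300°, lat 147.62405°.
Field: 178.05300/20 → 8 → I, 147.62405/10 → 14 → O; chars IO.
Square: 18.05300/2 → 9, 7.62405/1 → 7; chars 97.
Subsquare: 0.05300/0.0833333 → 0 → a, 0.62405/0.0416667 → 14 → o; chars ao.
Extended square: 0.05300/0.00833333 → 6, 0.04072/0.00416667 → 9; chars 69.

IO97ao69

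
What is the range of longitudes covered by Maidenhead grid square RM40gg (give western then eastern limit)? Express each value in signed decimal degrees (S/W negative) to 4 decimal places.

168.5000, 168.5833

Field R=17, M=12: +17·20° lon, +12·10° lat → SW at lon 160°, lat 30°.
Square 4, 0: +4·2° lon, +0·1° lat → SW at lon 168°, lat 30°.
Subsquare g=6, g=6: +6·0.0833333° lon, +6·0.0416667° lat → SW at lon 168.5°, lat 30.25°.
Cell spans 0.0833333° lon × 0.0416667° lat.
west 168.5000, east 168.5833.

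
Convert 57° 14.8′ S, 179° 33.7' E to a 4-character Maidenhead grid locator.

Add 180° to longitude and 90° to latitude: 359.56, 32.75.
Field: 359.56/20 → 17 → R, 32.75/10 → 3 → D; chars RD.
Square: 19.56/2 → 9, 2.75/1 → 2; chars 92.

RD92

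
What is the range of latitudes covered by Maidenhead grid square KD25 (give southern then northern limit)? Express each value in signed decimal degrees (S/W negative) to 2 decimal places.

-55.00, -54.00

Field K=10, D=3: +10·20° lon, +3·10° lat → SW at lon 20°, lat -60°.
Square 2, 5: +2·2° lon, +5·1° lat → SW at lon 24°, lat -55°.
Cell spans 2° lon × 1° lat.
south -55.00, north -54.00.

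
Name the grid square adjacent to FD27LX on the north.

FD28la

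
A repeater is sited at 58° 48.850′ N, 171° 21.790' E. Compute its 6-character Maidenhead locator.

RO58qt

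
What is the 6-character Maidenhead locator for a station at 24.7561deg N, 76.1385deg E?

ML84bs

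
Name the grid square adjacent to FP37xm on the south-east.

FP47al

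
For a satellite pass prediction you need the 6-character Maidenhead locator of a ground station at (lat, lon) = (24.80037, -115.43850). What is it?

DL24gt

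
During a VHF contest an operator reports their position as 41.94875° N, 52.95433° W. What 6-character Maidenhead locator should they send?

GN31mw

Shift to the Maidenhead origin (180°W, 90°S): lon 127.0457, lat 131.9487.
Field: lon ⌊127.0457/20⌋ = 6 → G; lat ⌊131.9487/10⌋ = 13 → N.
Square: lon ⌊7.0457/2⌋ = 3; lat ⌊1.9487/1⌋ = 1.
Subsquare: lon ⌊1.0457/0.0833333⌋ = 12 → m; lat ⌊0.9487/0.0416667⌋ = 22 → w.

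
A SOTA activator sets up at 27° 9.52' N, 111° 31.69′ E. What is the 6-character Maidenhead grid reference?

OL57sd

Offset from 180°W / 90°S: lon 291.5282°, lat 117.1587°.
Field (20°×10°, letters A–R): 291.5282/20 → 14 → O, 117.1587/10 → 11 → L; chars OL.
Square (2°×1°, digits 0–9): 11.5282/2 → 5, 7.1587/1 → 7; chars 57.
Subsquare (5′×2.5′, letters a–x): 1.5282/0.0833333 → 18 → s, 0.1587/0.0416667 → 3 → d; chars sd.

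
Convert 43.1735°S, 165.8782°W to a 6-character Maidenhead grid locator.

Add 180° to longitude and 90° to latitude: 14.1218, 46.8265.
Field: lon ⌊14.1218/20⌋ = 0 → A; lat ⌊46.8265/10⌋ = 4 → E.
Square: lon ⌊14.1218/2⌋ = 7; lat ⌊6.8265/1⌋ = 6.
Subsquare: lon ⌊0.1218/0.0833333⌋ = 1 → b; lat ⌊0.8265/0.0416667⌋ = 19 → t.

AE76bt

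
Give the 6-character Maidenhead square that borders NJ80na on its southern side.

NI89nx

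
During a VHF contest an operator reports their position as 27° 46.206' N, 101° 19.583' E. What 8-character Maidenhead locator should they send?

Shift to the Maidenhead origin (180°W, 90°S): lon 281.32638, lat 117.77010.
Field: lon ⌊281.32638/20⌋ = 14 → O; lat ⌊117.77010/10⌋ = 11 → L.
Square: lon ⌊1.32638/2⌋ = 0; lat ⌊7.77010/1⌋ = 7.
Subsquare: lon ⌊1.32638/0.0833333⌋ = 15 → p; lat ⌊0.77010/0.0416667⌋ = 18 → s.
Extended square: lon ⌊0.07638/0.00833333⌋ = 9; lat ⌊0.02010/0.00416667⌋ = 4.

OL07ps94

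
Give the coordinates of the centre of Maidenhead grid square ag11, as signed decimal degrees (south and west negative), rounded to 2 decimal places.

Field A=0, G=6: +0·20° lon, +6·10° lat → SW at lon -180°, lat -30°.
Square 1, 1: +1·2° lon, +1·1° lat → SW at lon -178°, lat -29°.
Cell spans 2° lon × 1° lat. Centre is SW corner plus half of each.
latitude -28.50, longitude -177.00.

-28.50, -177.00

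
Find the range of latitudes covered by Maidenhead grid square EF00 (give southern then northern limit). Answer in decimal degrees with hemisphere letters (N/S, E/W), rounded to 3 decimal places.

Field E=4, F=5: +4·20° lon, +5·10° lat → SW at lon -100°, lat -40°.
Square 0, 0: +0·2° lon, +0·1° lat → SW at lon -100°, lat -40°.
Cell spans 2° lon × 1° lat.
south 40.000° S, north 39.000° S.

40.000° S, 39.000° S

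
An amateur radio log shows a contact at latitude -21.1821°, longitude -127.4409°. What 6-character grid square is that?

CG68gt

Shift to the Maidenhead origin (180°W, 90°S): lon 52.5591, lat 68.8179.
Field: 52.5591/20 → 2 → C, 68.8179/10 → 6 → G; chars CG.
Square: 12.5591/2 → 6, 8.8179/1 → 8; chars 68.
Subsquare: 0.5591/0.0833333 → 6 → g, 0.8179/0.0416667 → 19 → t; chars gt.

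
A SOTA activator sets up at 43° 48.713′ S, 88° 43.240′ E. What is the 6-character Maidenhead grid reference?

NE46ie

Shift to the Maidenhead origin (180°W, 90°S): lon 268.7207, lat 46.1881.
Field: 268.7207/20 → 13 → N, 46.1881/10 → 4 → E; chars NE.
Square: 8.7207/2 → 4, 6.1881/1 → 6; chars 46.
Subsquare: 0.7207/0.0833333 → 8 → i, 0.1881/0.0416667 → 4 → e; chars ie.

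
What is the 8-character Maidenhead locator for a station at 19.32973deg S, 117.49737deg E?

OH80rq90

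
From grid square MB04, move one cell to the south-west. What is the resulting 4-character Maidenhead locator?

LB93

Longitude square 0; −1 → -1, wraps to 9, carry into field.
Longitude field M = 12; −1 → 11 = L.
Latitude square 4; −1 → 3.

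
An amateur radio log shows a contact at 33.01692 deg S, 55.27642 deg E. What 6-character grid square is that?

LF76px

Shift to the Maidenhead origin (180°W, 90°S): lon 235.2764, lat 56.9831.
Field: 235.2764/20 → 11 → L, 56.9831/10 → 5 → F; chars LF.
Square: 15.2764/2 → 7, 6.9831/1 → 6; chars 76.
Subsquare: 1.2764/0.0833333 → 15 → p, 0.9831/0.0416667 → 23 → x; chars px.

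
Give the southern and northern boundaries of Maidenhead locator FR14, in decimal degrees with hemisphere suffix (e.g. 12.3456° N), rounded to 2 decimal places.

Field F=5, R=17: +5·20° lon, +17·10° lat → SW at lon -80°, lat 80°.
Square 1, 4: +1·2° lon, +4·1° lat → SW at lon -78°, lat 84°.
Cell spans 2° lon × 1° lat.
south 84.00° N, north 85.00° N.

84.00° N, 85.00° N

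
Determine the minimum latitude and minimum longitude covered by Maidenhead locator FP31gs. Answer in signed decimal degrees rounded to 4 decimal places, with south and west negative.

61.7500, -73.5000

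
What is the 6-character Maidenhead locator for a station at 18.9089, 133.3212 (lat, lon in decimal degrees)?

Offset from 180°W / 90°S: lon 313.3212°, lat 108.9089°.
Field (20°×10°, letters A–R): 313.3212/20 → 15 → P, 108.9089/10 → 10 → K; chars PK.
Square (2°×1°, digits 0–9): 13.3212/2 → 6, 8.9089/1 → 8; chars 68.
Subsquare (5′×2.5′, letters a–x): 1.3212/0.0833333 → 15 → p, 0.9089/0.0416667 → 21 → v; chars pv.

PK68pv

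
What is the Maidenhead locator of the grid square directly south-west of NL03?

ML92

Longitude square 0; −1 → -1, wraps to 9, carry into field.
Longitude field N = 13; −1 → 12 = M.
Latitude square 3; −1 → 2.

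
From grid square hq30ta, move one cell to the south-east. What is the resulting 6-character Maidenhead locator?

HP39ux

Longitude subsquare t = 19; +1 → 20 = u.
Latitude subsquare a = 0; −1 → -1, wraps to 23 = x, carry into square.
Latitude square 0; −1 → -1, wraps to 9, carry into field.
Latitude field Q = 16; −1 → 15 = P.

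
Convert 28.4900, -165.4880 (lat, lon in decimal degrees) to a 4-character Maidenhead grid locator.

Shift to the Maidenhead origin (180°W, 90°S): lon 14.51, lat 118.49.
Field: lon ⌊14.51/20⌋ = 0 → A; lat ⌊118.49/10⌋ = 11 → L.
Square: lon ⌊14.51/2⌋ = 7; lat ⌊8.49/1⌋ = 8.

AL78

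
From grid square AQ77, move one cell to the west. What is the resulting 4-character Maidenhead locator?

Longitude square 7; −1 → 6.
The latitude characters are unchanged.

AQ67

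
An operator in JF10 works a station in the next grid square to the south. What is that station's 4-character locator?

JE19

Latitude square 0; −1 → -1, wraps to 9, carry into field.
Latitude field F = 5; −1 → 4 = E.
The longitude characters are unchanged.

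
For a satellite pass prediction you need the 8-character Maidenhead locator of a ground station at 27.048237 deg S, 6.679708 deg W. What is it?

Shift to the Maidenhead origin (180°W, 90°S): lon 173.32029, lat 62.95176.
Field: 173.32029/20 → 8 → I, 62.95176/10 → 6 → G; chars IG.
Square: 13.32029/2 → 6, 2.95176/1 → 2; chars 62.
Subsquare: 1.32029/0.0833333 → 15 → p, 0.95176/0.0416667 → 22 → w; chars pw.
Extended square: 0.07029/0.00833333 → 8, 0.03510/0.00416667 → 8; chars 88.

IG62pw88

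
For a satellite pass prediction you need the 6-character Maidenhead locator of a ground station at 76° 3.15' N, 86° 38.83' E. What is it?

NQ36hb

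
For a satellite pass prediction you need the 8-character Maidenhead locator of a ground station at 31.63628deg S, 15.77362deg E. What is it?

JF78vi27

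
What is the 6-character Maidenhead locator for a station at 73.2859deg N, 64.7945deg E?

MQ23jg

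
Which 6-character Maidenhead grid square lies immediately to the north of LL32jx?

LL33ja

Latitude subsquare x = 23; +1 → 24, wraps to 0 = a, carry into square.
Latitude square 2; +1 → 3.
The longitude characters are unchanged.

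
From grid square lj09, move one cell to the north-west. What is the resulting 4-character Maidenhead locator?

Longitude square 0; −1 → -1, wraps to 9, carry into field.
Longitude field L = 11; −1 → 10 = K.
Latitude square 9; +1 → 10, wraps to 0, carry into field.
Latitude field J = 9; +1 → 10 = K.

KK90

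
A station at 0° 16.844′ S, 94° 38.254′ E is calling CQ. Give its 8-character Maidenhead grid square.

Offset from 180°W / 90°S: lon 274.63757°, lat 89.71927°.
Field (20°×10°, letters A–R): lon ⌊274.63757/20⌋ = 13 → N; lat ⌊89.71927/10⌋ = 8 → I.
Square (2°×1°, digits 0–9): lon ⌊14.63757/2⌋ = 7; lat ⌊9.71927/1⌋ = 9.
Subsquare (5′×2.5′, letters a–x): lon ⌊0.63757/0.0833333⌋ = 7 → h; lat ⌊0.71927/0.0416667⌋ = 17 → r.
Extended square (30″×15″, digits 0–9): lon ⌊0.05423/0.00833333⌋ = 6; lat ⌊0.01093/0.00416667⌋ = 2.

NI79hr62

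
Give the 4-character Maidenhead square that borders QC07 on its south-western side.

PC96

Longitude square 0; −1 → -1, wraps to 9, carry into field.
Longitude field Q = 16; −1 → 15 = P.
Latitude square 7; −1 → 6.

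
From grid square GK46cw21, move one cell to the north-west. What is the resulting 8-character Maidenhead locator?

Longitude extended square 2; −1 → 1.
Latitude extended square 1; +1 → 2.

GK46cw12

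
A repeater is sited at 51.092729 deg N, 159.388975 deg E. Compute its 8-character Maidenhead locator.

QO91qc62

Offset from 180°W / 90°S: lon 339.38897°, lat 141.09273°.
Field: 339.38897/20 → 16 → Q, 141.09273/10 → 14 → O; chars QO.
Square: 19.38897/2 → 9, 1.09273/1 → 1; chars 91.
Subsquare: 1.38897/0.0833333 → 16 → q, 0.09273/0.0416667 → 2 → c; chars qc.
Extended square: 0.05564/0.00833333 → 6, 0.00940/0.00416667 → 2; chars 62.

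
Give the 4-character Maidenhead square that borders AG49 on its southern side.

Latitude square 9; −1 → 8.
The longitude characters are unchanged.

AG48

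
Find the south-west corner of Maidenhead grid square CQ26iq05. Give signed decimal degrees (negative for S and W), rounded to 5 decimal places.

76.68750, -135.33333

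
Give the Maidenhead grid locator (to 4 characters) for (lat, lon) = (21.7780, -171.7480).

Add 180° to longitude and 90° to latitude: 8.25, 111.78.
Field: lon ⌊8.25/20⌋ = 0 → A; lat ⌊111.78/10⌋ = 11 → L.
Square: lon ⌊8.25/2⌋ = 4; lat ⌊1.78/1⌋ = 1.

AL41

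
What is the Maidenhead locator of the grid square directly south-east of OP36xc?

Longitude subsquare x = 23; +1 → 24, wraps to 0 = a, carry into square.
Longitude square 3; +1 → 4.
Latitude subsquare c = 2; −1 → 1 = b.

OP46ab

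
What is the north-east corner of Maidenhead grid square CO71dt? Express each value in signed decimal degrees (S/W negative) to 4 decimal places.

Field C=2, O=14: +2·20° lon, +14·10° lat → SW at lon -140°, lat 50°.
Square 7, 1: +7·2° lon, +1·1° lat → SW at lon -126°, lat 51°.
Subsquare d=3, t=19: +3·0.0833333° lon, +19·0.0416667° lat → SW at lon -125.75°, lat 51.7917°.
Cell spans 0.0833333° lon × 0.0416667° lat. NE corner is SW corner plus one full cell.
latitude 51.8333, longitude -125.6667.

51.8333, -125.6667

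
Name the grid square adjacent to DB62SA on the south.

Latitude subsquare a = 0; −1 → -1, wraps to 23 = x, carry into square.
Latitude square 2; −1 → 1.
The longitude characters are unchanged.

DB61sx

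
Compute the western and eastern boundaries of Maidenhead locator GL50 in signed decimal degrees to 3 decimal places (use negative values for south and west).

-50.000, -48.000

Field G=6, L=11: +6·20° lon, +11·10° lat → SW at lon -60°, lat 20°.
Square 5, 0: +5·2° lon, +0·1° lat → SW at lon -50°, lat 20°.
Cell spans 2° lon × 1° lat.
west -50.000, east -48.000.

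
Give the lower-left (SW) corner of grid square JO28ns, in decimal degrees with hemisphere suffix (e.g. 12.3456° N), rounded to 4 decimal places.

58.7500° N, 5.0833° E

Field J=9, O=14: +9·20° lon, +14·10° lat → SW at lon 0°, lat 50°.
Square 2, 8: +2·2° lon, +8·1° lat → SW at lon 4°, lat 58°.
Subsquare n=13, s=18: +13·0.0833333° lon, +18·0.0416667° lat → SW at lon 5.08333°, lat 58.75°.
latitude 58.7500° N, longitude 5.0833° E.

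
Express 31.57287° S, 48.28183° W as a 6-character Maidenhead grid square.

Add 180° to longitude and 90° to latitude: 131.7182, 58.4271.
Field: 131.7182/20 → 6 → G, 58.4271/10 → 5 → F; chars GF.
Square: 11.7182/2 → 5, 8.4271/1 → 8; chars 58.
Subsquare: 1.7182/0.0833333 → 20 → u, 0.4271/0.0416667 → 10 → k; chars uk.

GF58uk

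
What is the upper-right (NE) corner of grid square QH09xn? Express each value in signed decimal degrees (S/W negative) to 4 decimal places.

Field Q=16, H=7: +16·20° lon, +7·10° lat → SW at lon 140°, lat -20°.
Square 0, 9: +0·2° lon, +9·1° lat → SW at lon 140°, lat -11°.
Subsquare x=23, n=13: +23·0.0833333° lon, +13·0.0416667° lat → SW at lon 141.917°, lat -10.4583°.
Cell spans 0.0833333° lon × 0.0416667° lat. NE corner is SW corner plus one full cell.
latitude -10.4167, longitude 142.0000.

-10.4167, 142.0000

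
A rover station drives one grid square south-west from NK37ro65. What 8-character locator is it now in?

NK37ro54

Longitude extended square 6; −1 → 5.
Latitude extended square 5; −1 → 4.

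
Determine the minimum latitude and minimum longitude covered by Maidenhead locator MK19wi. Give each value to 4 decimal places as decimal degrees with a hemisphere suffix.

Field M=12, K=10: +12·20° lon, +10·10° lat → SW at lon 60°, lat 10°.
Square 1, 9: +1·2° lon, +9·1° lat → SW at lon 62°, lat 19°.
Subsquare w=22, i=8: +22·0.0833333° lon, +8·0.0416667° lat → SW at lon 63.8333°, lat 19.3333°.
latitude 19.3333° N, longitude 63.8333° E.

19.3333° N, 63.8333° E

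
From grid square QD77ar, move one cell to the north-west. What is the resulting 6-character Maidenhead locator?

Longitude subsquare a = 0; −1 → -1, wraps to 23 = x, carry into square.
Longitude square 7; −1 → 6.
Latitude subsquare r = 17; +1 → 18 = s.

QD67xs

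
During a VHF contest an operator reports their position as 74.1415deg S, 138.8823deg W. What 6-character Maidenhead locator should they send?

CB05nu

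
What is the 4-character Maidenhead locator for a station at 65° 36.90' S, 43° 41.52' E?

Offset from 180°W / 90°S: lon 223.69°, lat 24.39°.
Field: lon ⌊223.69/20⌋ = 11 → L; lat ⌊24.39/10⌋ = 2 → C.
Square: lon ⌊3.69/2⌋ = 1; lat ⌊4.39/1⌋ = 4.

LC14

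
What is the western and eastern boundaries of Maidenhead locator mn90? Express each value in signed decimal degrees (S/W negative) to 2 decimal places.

Field M=12, N=13: +12·20° lon, +13·10° lat → SW at lon 60°, lat 40°.
Square 9, 0: +9·2° lon, +0·1° lat → SW at lon 78°, lat 40°.
Cell spans 2° lon × 1° lat.
west 78.00, east 80.00.

78.00, 80.00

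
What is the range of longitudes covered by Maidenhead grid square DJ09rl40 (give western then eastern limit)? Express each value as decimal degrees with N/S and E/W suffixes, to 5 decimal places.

118.55000° W, 118.54167° W

Field D=3, J=9: +3·20° lon, +9·10° lat → SW at lon -120°, lat 0°.
Square 0, 9: +0·2° lon, +9·1° lat → SW at lon -120°, lat 9°.
Subsquare r=17, l=11: +17·0.0833333° lon, +11·0.0416667° lat → SW at lon -118.583°, lat 9.45833°.
Extended square 4, 0: +4·0.00833333° lon, +0·0.00416667° lat → SW at lon -118.55°, lat 9.45833°.
Cell spans 0.00833333° lon × 0.00416667° lat.
west 118.55000° W, east 118.54167° W.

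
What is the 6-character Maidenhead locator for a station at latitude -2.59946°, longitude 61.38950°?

MI07qj

Shift to the Maidenhead origin (180°W, 90°S): lon 241.3895, lat 87.4005.
Field: lon ⌊241.3895/20⌋ = 12 → M; lat ⌊87.4005/10⌋ = 8 → I.
Square: lon ⌊1.3895/2⌋ = 0; lat ⌊7.4005/1⌋ = 7.
Subsquare: lon ⌊1.3895/0.0833333⌋ = 16 → q; lat ⌊0.4005/0.0416667⌋ = 9 → j.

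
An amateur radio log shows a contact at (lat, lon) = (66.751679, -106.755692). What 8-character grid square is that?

DP66os90

Add 180° to longitude and 90° to latitude: 73.24431, 156.75168.
Field (20°×10°, letters A–R): lon ⌊73.24431/20⌋ = 3 → D; lat ⌊156.75168/10⌋ = 15 → P.
Square (2°×1°, digits 0–9): lon ⌊13.24431/2⌋ = 6; lat ⌊6.75168/1⌋ = 6.
Subsquare (5′×2.5′, letters a–x): lon ⌊1.24431/0.0833333⌋ = 14 → o; lat ⌊0.75168/0.0416667⌋ = 18 → s.
Extended square (30″×15″, digits 0–9): lon ⌊0.07764/0.00833333⌋ = 9; lat ⌊0.00168/0.00416667⌋ = 0.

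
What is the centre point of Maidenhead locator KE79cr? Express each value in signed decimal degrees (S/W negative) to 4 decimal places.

-40.2708, 34.2083

Field K=10, E=4: +10·20° lon, +4·10° lat → SW at lon 20°, lat -50°.
Square 7, 9: +7·2° lon, +9·1° lat → SW at lon 34°, lat -41°.
Subsquare c=2, r=17: +2·0.0833333° lon, +17·0.0416667° lat → SW at lon 34.1667°, lat -40.2917°.
Cell spans 0.0833333° lon × 0.0416667° lat. Centre is SW corner plus half of each.
latitude -40.2708, longitude 34.2083.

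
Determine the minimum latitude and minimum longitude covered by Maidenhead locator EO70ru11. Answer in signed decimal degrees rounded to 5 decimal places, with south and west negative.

Field E=4, O=14: +4·20° lon, +14·10° lat → SW at lon -100°, lat 50°.
Square 7, 0: +7·2° lon, +0·1° lat → SW at lon -86°, lat 50°.
Subsquare r=17, u=20: +17·0.0833333° lon, +20·0.0416667° lat → SW at lon -84.5833°, lat 50.8333°.
Extended square 1, 1: +1·0.00833333° lon, +1·0.00416667° lat → SW at lon -84.575°, lat 50.8375°.
latitude 50.83750, longitude -84.57500.

50.83750, -84.57500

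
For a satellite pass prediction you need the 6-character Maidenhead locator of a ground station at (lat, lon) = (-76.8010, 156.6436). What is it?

QB83he

Shift to the Maidenhead origin (180°W, 90°S): lon 336.6436, lat 13.1990.
Field: 336.6436/20 → 16 → Q, 13.1990/10 → 1 → B; chars QB.
Square: 16.6436/2 → 8, 3.1990/1 → 3; chars 83.
Subsquare: 0.6436/0.0833333 → 7 → h, 0.1990/0.0416667 → 4 → e; chars he.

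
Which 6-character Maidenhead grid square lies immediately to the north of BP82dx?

BP83da

Latitude subsquare x = 23; +1 → 24, wraps to 0 = a, carry into square.
Latitude square 2; +1 → 3.
The longitude characters are unchanged.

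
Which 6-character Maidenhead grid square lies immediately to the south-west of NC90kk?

NC90jj

Longitude subsquare k = 10; −1 → 9 = j.
Latitude subsquare k = 10; −1 → 9 = j.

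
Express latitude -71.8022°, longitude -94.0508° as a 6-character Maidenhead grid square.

EB28xe

Shift to the Maidenhead origin (180°W, 90°S): lon 85.9492, lat 18.1978.
Field: 85.9492/20 → 4 → E, 18.1978/10 → 1 → B; chars EB.
Square: 5.9492/2 → 2, 8.1978/1 → 8; chars 28.
Subsquare: 1.9492/0.0833333 → 23 → x, 0.1978/0.0416667 → 4 → e; chars xe.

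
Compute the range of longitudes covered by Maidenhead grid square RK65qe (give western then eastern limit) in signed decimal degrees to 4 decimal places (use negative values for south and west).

173.3333, 173.4167

Field R=17, K=10: +17·20° lon, +10·10° lat → SW at lon 160°, lat 10°.
Square 6, 5: +6·2° lon, +5·1° lat → SW at lon 172°, lat 15°.
Subsquare q=16, e=4: +16·0.0833333° lon, +4·0.0416667° lat → SW at lon 173.333°, lat 15.1667°.
Cell spans 0.0833333° lon × 0.0416667° lat.
west 173.3333, east 173.4167.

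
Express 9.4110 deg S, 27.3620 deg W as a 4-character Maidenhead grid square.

HI60

Shift to the Maidenhead origin (180°W, 90°S): lon 152.64, lat 80.59.
Field: lon ⌊152.64/20⌋ = 7 → H; lat ⌊80.59/10⌋ = 8 → I.
Square: lon ⌊12.64/2⌋ = 6; lat ⌊0.59/1⌋ = 0.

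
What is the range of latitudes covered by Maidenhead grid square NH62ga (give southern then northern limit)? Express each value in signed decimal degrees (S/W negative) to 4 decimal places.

Field N=13, H=7: +13·20° lon, +7·10° lat → SW at lon 80°, lat -20°.
Square 6, 2: +6·2° lon, +2·1° lat → SW at lon 92°, lat -18°.
Subsquare g=6, a=0: +6·0.0833333° lon, +0·0.0416667° lat → SW at lon 92.5°, lat -18°.
Cell spans 0.0833333° lon × 0.0416667° lat.
south -18.0000, north -17.9583.

-18.0000, -17.9583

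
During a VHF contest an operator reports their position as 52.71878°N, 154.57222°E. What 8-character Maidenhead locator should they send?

Shift to the Maidenhead origin (180°W, 90°S): lon 334.57222, lat 142.71878.
Field (20°×10°, letters A–R): 334.57222/20 → 16 → Q, 142.71878/10 → 14 → O; chars QO.
Square (2°×1°, digits 0–9): 14.57222/2 → 7, 2.71878/1 → 2; chars 72.
Subsquare (5′×2.5′, letters a–x): 0.57222/0.0833333 → 6 → g, 0.71878/0.0416667 → 17 → r; chars gr.
Extended square (30″×15″, digits 0–9): 0.07222/0.00833333 → 8, 0.01045/0.00416667 → 2; chars 82.

QO72gr82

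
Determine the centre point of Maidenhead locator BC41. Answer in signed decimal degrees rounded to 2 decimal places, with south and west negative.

-68.50, -151.00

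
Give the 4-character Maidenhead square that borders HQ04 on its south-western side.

GQ93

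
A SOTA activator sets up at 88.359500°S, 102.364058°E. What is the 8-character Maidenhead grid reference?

OA11ep33

Shift to the Maidenhead origin (180°W, 90°S): lon 282.36406, lat 1.64050.
Field: lon ⌊282.36406/20⌋ = 14 → O; lat ⌊1.64050/10⌋ = 0 → A.
Square: lon ⌊2.36406/2⌋ = 1; lat ⌊1.64050/1⌋ = 1.
Subsquare: lon ⌊0.36406/0.0833333⌋ = 4 → e; lat ⌊0.64050/0.0416667⌋ = 15 → p.
Extended square: lon ⌊0.03072/0.00833333⌋ = 3; lat ⌊0.01550/0.00416667⌋ = 3.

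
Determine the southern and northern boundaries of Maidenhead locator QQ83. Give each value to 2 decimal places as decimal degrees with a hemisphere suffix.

73.00° N, 74.00° N

Field Q=16, Q=16: +16·20° lon, +16·10° lat → SW at lon 140°, lat 70°.
Square 8, 3: +8·2° lon, +3·1° lat → SW at lon 156°, lat 73°.
Cell spans 2° lon × 1° lat.
south 73.00° N, north 74.00° N.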